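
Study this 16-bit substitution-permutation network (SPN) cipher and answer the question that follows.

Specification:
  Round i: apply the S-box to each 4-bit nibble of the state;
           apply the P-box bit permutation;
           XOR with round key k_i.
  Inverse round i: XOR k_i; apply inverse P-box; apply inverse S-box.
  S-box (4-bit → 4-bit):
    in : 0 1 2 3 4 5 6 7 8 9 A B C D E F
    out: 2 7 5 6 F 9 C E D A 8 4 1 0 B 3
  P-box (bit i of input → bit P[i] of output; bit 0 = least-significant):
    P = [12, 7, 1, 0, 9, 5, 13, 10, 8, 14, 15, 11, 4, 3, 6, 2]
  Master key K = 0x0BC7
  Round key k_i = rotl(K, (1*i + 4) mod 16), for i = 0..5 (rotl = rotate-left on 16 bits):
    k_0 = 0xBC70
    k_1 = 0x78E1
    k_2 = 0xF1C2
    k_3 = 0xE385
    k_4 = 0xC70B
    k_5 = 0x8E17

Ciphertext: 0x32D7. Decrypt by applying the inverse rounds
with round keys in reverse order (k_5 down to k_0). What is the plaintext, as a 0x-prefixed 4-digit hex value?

0xA766

s_0 = ciphertext = 0x32D7
s_1 = InvRound(s_0, k_5) = 0xB66F
s_2 = InvRound(s_1, k_4) = 0x6F3C
s_3 = InvRound(s_2, k_3) = 0xF699
s_4 = InvRound(s_3, k_2) = 0x1C56
s_5 = InvRound(s_4, k_1) = 0x5077
s_6 = InvRound(s_5, k_0) = 0xA766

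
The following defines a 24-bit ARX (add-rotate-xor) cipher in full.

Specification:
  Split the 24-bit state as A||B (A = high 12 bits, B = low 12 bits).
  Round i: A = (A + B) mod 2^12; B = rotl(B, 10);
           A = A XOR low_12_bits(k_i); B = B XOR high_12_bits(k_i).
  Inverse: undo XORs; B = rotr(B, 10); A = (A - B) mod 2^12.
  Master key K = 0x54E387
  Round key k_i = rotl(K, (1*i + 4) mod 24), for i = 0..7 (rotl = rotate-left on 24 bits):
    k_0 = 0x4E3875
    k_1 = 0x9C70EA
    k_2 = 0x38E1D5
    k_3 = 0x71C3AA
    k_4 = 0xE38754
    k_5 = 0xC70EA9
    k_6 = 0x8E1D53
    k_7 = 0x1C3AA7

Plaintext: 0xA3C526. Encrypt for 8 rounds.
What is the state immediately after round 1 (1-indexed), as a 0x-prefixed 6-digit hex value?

s_0 = plaintext = 0xA3C526
s_1 = Round(s_0, k_0) = 0x717DAA
s_2 = Round(s_1, k_1) = 0x42B2AD
s_3 = Round(s_2, k_2) = 0x70D725
s_4 = Round(s_3, k_3) = 0xD982D5
s_5 = Round(s_4, k_4) = 0x739A8D
s_6 = Round(s_5, k_5) = 0xF6FAD3
s_7 = Round(s_6, k_6) = 0x711655
s_8 = Round(s_7, k_7) = 0x7C1456

0x717DAA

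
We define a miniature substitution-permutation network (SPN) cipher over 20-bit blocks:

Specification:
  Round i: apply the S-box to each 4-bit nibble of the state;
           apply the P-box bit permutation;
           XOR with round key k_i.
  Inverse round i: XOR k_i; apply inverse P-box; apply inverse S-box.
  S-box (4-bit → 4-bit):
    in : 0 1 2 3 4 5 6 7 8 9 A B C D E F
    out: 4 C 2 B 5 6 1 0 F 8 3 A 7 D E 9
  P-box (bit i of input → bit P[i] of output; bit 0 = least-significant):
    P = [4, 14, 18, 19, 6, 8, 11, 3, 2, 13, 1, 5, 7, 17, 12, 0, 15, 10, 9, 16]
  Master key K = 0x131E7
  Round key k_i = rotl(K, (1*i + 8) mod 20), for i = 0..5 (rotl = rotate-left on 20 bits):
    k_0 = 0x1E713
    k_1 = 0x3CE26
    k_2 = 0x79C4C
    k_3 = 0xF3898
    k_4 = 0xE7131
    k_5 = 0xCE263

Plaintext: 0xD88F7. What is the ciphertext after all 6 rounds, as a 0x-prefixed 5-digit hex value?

0xABED3

s_0 = plaintext = 0xD88F7
s_1 = Round(s_0, k_0) = 0x255FC
s_2 = Round(s_1, k_1) = 0x5BA7C
s_3 = Round(s_2, k_2) = 0x1FA59
s_4 = Round(s_3, k_3) = 0x6131D
s_5 = Round(s_4, k_4) = 0x2C90C
s_6 = Round(s_5, k_5) = 0xABED3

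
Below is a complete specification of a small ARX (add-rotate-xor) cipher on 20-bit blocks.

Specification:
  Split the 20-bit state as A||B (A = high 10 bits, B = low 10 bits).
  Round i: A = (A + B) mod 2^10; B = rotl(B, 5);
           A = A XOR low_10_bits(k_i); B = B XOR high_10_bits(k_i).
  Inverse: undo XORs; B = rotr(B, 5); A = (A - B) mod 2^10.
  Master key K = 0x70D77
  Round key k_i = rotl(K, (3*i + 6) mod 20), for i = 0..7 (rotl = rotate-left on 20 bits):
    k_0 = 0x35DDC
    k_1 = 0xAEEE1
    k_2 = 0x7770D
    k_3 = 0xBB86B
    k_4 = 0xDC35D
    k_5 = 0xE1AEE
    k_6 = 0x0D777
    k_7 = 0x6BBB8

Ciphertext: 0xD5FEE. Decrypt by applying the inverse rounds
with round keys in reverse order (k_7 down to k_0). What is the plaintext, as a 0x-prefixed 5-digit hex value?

0x30461

s_0 = ciphertext = 0xD5FEE
s_1 = InvRound(s_0, k_7) = 0x37412
s_2 = InvRound(s_1, k_6) = 0xB24E1
s_3 = InvRound(s_2, k_5) = 0xCB0FB
s_4 = InvRound(s_3, k_4) = 0xBD57C
s_5 = InvRound(s_4, k_3) = 0x10A5C
s_6 = InvRound(s_5, k_2) = 0xC4C3C
s_7 = InvRound(s_6, k_1) = 0x3F8F4
s_8 = InvRound(s_7, k_0) = 0x30461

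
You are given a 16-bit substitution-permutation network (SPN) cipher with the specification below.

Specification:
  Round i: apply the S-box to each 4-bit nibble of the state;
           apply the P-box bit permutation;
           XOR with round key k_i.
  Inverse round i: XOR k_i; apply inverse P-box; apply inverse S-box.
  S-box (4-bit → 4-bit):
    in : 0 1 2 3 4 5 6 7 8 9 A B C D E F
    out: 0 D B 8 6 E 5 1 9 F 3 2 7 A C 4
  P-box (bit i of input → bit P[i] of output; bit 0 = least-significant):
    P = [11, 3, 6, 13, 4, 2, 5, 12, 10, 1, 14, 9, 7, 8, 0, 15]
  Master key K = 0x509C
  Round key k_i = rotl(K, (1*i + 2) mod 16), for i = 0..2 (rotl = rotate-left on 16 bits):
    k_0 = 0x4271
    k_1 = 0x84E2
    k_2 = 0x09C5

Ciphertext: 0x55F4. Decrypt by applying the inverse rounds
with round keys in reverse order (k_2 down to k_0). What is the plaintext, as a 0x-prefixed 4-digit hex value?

s_0 = ciphertext = 0x55F4
s_1 = InvRound(s_0, k_2) = 0xF617
s_2 = InvRound(s_1, k_1) = 0x6E9E
s_3 = InvRound(s_2, k_0) = 0x6A49

0x6A49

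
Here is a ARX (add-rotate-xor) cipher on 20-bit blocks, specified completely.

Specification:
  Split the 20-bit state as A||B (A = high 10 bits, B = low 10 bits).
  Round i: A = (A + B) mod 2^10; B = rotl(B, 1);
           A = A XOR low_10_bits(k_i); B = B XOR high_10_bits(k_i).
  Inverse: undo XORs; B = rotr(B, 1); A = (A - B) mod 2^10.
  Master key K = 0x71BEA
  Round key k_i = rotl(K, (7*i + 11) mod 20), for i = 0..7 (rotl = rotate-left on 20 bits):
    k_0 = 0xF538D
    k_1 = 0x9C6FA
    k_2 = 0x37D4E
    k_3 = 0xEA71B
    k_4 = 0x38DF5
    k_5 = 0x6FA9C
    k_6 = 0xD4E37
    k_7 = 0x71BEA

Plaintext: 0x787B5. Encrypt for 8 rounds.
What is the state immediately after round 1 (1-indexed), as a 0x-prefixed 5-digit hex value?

s_0 = plaintext = 0x787B5
s_1 = Round(s_0, k_0) = 0x86CBF
s_2 = Round(s_1, k_1) = 0x0830F
s_3 = Round(s_2, k_2) = 0x986C0
s_4 = Round(s_3, k_3) = 0x8EA28
s_5 = Round(s_4, k_4) = 0x65CB2
s_6 = Round(s_5, k_5) = 0x354DA
s_7 = Round(s_6, k_6) = 0xE62E7
s_8 = Round(s_7, k_7) = 0x65409

0x86CBF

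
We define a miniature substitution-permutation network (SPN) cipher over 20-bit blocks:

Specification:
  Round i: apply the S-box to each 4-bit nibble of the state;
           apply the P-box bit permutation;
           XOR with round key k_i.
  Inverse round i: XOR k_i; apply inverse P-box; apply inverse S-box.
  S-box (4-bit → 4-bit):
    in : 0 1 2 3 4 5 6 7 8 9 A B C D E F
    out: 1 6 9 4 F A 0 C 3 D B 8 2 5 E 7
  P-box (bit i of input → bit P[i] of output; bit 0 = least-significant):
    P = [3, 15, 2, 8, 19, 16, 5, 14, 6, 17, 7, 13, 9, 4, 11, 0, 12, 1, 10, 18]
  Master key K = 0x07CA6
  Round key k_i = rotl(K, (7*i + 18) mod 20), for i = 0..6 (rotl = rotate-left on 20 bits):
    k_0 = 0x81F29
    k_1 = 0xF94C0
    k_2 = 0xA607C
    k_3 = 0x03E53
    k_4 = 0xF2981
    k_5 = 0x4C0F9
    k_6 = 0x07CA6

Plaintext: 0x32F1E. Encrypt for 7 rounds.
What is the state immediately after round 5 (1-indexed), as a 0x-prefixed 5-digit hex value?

s_0 = plaintext = 0x32F1E
s_1 = Round(s_0, k_0) = 0xB98CC
s_2 = Round(s_1, k_1) = 0x81E81
s_3 = Round(s_2, k_2) = 0x1D8EA
s_4 = Round(s_3, k_3) = 0x3F139
s_5 = Round(s_4, k_4) = 0xD263D
s_6 = Round(s_5, k_5) = 0x4D6D4
s_7 = Round(s_6, k_6) = 0xCE388

0xD263D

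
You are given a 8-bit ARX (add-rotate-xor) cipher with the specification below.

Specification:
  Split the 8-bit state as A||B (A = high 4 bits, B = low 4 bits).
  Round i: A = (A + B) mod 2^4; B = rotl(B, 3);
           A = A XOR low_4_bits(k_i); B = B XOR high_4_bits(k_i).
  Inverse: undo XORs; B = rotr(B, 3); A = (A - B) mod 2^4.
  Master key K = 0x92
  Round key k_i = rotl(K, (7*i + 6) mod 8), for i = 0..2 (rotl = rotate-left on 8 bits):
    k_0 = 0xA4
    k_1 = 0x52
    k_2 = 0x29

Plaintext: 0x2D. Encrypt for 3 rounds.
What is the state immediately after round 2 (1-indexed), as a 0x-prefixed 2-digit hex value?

s_0 = plaintext = 0x2D
s_1 = Round(s_0, k_0) = 0xB4
s_2 = Round(s_1, k_1) = 0xD7
s_3 = Round(s_2, k_2) = 0xD9

0xD7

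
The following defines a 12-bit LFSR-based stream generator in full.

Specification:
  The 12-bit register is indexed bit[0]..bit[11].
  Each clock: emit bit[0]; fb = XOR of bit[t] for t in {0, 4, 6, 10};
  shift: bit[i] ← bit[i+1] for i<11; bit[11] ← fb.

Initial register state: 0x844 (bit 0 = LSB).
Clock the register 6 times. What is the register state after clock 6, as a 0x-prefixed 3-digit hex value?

reg_0 = 0x844
clock 1: out=0, reg = 0xC22
clock 2: out=0, reg = 0xE11
clock 3: out=1, reg = 0xF08
clock 4: out=0, reg = 0xF84
clock 5: out=0, reg = 0xFC2
clock 6: out=0, reg = 0x7E1

0x7E1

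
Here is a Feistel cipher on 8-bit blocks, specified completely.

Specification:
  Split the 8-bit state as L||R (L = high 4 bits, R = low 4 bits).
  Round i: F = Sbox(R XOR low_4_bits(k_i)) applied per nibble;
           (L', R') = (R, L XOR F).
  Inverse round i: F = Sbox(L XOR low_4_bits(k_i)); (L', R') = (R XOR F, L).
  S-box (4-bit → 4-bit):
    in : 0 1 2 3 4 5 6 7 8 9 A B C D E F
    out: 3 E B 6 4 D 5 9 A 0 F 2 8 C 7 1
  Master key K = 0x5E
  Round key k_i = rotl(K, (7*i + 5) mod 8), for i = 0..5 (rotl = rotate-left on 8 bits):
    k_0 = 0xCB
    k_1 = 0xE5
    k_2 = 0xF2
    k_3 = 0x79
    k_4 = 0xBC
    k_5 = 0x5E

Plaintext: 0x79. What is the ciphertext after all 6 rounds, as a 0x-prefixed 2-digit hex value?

s_0 = plaintext = 0x79
s_1 = Round(s_0, k_0) = 0x9C
s_2 = Round(s_1, k_1) = 0xC9
s_3 = Round(s_2, k_2) = 0x9E
s_4 = Round(s_3, k_3) = 0xE0
s_5 = Round(s_4, k_4) = 0x06
s_6 = Round(s_5, k_5) = 0x6A

0x6A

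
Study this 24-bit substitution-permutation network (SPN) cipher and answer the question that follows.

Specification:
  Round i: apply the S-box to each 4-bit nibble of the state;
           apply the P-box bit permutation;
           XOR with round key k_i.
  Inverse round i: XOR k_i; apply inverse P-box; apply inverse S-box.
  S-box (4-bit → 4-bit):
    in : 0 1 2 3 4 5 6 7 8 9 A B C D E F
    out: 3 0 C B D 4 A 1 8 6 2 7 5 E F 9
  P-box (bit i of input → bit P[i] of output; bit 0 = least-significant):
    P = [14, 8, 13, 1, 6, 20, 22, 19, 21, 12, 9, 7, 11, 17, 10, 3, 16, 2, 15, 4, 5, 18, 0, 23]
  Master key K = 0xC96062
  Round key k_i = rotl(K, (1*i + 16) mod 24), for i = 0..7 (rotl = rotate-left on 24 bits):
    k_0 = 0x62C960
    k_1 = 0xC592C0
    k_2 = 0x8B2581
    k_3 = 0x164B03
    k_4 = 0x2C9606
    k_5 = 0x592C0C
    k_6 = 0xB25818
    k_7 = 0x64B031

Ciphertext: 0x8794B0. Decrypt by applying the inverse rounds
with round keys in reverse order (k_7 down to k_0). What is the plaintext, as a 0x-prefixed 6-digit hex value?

s_0 = ciphertext = 0x8794B0
s_1 = InvRound(s_0, k_7) = 0x279F55
s_2 = InvRound(s_1, k_6) = 0xDB2500
s_3 = InvRound(s_2, k_5) = 0x8A311A
s_4 = InvRound(s_3, k_4) = 0x6DDC19
s_5 = InvRound(s_4, k_3) = 0x14DBD6
s_6 = InvRound(s_5, k_2) = 0xDEB934
s_7 = InvRound(s_6, k_1) = 0x730239
s_8 = InvRound(s_7, k_0) = 0x54F500

0x54F500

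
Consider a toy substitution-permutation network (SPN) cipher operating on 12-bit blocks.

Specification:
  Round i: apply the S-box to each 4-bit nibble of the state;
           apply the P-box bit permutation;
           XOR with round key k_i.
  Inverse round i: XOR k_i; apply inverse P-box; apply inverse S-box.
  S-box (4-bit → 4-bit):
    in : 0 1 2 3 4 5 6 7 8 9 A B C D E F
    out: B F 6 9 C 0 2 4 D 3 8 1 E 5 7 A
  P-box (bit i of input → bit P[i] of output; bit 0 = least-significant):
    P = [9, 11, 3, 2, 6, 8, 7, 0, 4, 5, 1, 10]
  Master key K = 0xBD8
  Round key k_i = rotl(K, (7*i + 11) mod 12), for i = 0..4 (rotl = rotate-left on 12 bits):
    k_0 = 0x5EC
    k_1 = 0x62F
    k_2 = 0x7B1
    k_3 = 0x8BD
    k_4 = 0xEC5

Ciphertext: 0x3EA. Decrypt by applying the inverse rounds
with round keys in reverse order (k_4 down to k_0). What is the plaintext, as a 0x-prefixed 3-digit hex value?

0x12E

s_0 = ciphertext = 0x3EA
s_1 = InvRound(s_0, k_4) = 0xCFC
s_2 = InvRound(s_1, k_3) = 0xA35
s_3 = InvRound(s_2, k_2) = 0xA2F
s_4 = InvRound(s_3, k_1) = 0xA56
s_5 = InvRound(s_4, k_0) = 0x12E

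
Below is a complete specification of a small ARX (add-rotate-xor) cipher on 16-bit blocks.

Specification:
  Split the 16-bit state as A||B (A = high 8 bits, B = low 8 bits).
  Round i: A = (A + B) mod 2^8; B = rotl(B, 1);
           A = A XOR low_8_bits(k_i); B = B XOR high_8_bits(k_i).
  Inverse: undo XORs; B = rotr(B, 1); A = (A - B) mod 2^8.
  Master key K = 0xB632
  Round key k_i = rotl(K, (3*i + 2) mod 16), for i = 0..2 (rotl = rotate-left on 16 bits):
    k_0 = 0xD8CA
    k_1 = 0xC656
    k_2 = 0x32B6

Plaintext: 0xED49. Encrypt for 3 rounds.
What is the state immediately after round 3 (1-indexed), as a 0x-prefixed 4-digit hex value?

0xD496

s_0 = plaintext = 0xED49
s_1 = Round(s_0, k_0) = 0xFC4A
s_2 = Round(s_1, k_1) = 0x1052
s_3 = Round(s_2, k_2) = 0xD496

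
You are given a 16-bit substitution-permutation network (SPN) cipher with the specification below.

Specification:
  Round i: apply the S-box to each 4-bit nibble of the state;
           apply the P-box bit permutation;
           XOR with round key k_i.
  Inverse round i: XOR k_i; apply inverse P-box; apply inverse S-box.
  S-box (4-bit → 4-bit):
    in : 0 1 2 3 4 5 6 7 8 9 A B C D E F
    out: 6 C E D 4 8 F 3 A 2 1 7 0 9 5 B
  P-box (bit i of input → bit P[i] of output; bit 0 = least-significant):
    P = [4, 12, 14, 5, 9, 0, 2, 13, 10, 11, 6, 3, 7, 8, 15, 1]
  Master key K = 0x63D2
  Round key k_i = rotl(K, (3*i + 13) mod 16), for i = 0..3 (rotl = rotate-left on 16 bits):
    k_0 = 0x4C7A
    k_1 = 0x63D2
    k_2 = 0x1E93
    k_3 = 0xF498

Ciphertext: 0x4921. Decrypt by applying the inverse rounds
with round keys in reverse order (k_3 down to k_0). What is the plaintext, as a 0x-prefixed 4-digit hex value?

0x6F31

s_0 = ciphertext = 0x4921
s_1 = InvRound(s_0, k_3) = 0xBF8F
s_2 = InvRound(s_1, k_2) = 0x051A
s_3 = InvRound(s_2, k_1) = 0xA3D4
s_4 = InvRound(s_3, k_0) = 0x6F31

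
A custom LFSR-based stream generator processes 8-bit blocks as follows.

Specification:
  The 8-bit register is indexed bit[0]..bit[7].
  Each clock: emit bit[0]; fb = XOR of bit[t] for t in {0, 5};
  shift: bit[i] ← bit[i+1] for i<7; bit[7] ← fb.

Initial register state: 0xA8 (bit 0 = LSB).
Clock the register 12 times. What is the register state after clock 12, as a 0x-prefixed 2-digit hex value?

0x98

reg_0 = 0xA8
clock 1: out=0, reg = 0xD4
clock 2: out=0, reg = 0x6A
clock 3: out=0, reg = 0xB5
clock 4: out=1, reg = 0x5A
clock 5: out=0, reg = 0x2D
clock 6: out=1, reg = 0x16
clock 7: out=0, reg = 0x0B
clock 8: out=1, reg = 0x85
clock 9: out=1, reg = 0xC2
clock 10: out=0, reg = 0x61
clock 11: out=1, reg = 0x30
clock 12: out=0, reg = 0x98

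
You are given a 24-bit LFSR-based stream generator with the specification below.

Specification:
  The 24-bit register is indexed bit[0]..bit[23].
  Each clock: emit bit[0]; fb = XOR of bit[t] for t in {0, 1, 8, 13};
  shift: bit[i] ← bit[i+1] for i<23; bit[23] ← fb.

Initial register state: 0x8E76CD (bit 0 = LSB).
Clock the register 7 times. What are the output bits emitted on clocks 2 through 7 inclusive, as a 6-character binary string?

011001

reg_0 = 0x8E76CD
clock 1: out=1, reg = 0x473B66
clock 2: out=0, reg = 0xA39DB3
clock 3: out=1, reg = 0xD1CED9
clock 4: out=1, reg = 0xE8E76C
clock 5: out=0, reg = 0x7473B6
clock 6: out=0, reg = 0xBA39DB
clock 7: out=1, reg = 0x5D1CED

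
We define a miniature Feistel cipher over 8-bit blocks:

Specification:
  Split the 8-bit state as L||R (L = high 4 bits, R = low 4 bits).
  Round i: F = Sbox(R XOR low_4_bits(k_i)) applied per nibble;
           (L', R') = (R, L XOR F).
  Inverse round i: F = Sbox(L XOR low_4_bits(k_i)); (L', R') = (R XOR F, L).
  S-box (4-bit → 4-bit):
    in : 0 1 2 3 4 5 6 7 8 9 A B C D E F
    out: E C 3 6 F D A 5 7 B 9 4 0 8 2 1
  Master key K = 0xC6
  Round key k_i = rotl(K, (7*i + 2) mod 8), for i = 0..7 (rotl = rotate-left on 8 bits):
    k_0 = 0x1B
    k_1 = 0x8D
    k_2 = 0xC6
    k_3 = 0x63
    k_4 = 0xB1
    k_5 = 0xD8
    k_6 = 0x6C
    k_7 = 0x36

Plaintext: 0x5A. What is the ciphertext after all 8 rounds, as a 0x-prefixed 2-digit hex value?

0x2D

s_0 = plaintext = 0x5A
s_1 = Round(s_0, k_0) = 0xA9
s_2 = Round(s_1, k_1) = 0x95
s_3 = Round(s_2, k_2) = 0x5F
s_4 = Round(s_3, k_3) = 0xF5
s_5 = Round(s_4, k_4) = 0x50
s_6 = Round(s_5, k_5) = 0x02
s_7 = Round(s_6, k_6) = 0x22
s_8 = Round(s_7, k_7) = 0x2D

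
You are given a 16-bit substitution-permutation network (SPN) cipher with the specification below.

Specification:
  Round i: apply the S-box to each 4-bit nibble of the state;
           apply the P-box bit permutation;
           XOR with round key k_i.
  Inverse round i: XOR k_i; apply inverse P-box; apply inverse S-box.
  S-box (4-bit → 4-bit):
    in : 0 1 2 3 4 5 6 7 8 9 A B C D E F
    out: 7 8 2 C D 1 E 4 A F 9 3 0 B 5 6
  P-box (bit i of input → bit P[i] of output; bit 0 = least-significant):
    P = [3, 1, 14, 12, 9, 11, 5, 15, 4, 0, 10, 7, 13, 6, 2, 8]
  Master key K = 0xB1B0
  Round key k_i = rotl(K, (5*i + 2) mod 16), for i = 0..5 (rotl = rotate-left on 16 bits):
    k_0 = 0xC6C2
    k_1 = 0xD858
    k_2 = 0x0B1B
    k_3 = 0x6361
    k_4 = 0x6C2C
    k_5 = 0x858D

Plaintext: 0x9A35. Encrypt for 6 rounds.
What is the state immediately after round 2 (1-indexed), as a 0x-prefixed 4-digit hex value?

s_0 = plaintext = 0x9A35
s_1 = Round(s_0, k_0) = 0x673E
s_2 = Round(s_1, k_1) = 0x1D34
s_3 = Round(s_2, k_2) = 0xDAA2
s_4 = Round(s_3, k_3) = 0xC0B3
s_5 = Round(s_4, k_4) = 0x323D
s_6 = Round(s_5, k_5) = 0x14A2

0x1D34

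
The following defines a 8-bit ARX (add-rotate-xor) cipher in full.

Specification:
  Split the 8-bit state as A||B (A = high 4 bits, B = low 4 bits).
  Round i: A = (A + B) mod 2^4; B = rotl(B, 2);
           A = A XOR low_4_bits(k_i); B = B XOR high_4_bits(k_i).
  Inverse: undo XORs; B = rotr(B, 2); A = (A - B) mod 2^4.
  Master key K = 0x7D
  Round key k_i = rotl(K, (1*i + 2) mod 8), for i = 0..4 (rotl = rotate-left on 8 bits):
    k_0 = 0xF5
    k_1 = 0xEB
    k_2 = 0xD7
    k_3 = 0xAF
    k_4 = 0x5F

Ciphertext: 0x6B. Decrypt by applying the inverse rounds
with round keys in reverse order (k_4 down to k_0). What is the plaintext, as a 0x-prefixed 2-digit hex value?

0x17

s_0 = ciphertext = 0x6B
s_1 = InvRound(s_0, k_4) = 0xEB
s_2 = InvRound(s_1, k_3) = 0xD4
s_3 = InvRound(s_2, k_2) = 0x46
s_4 = InvRound(s_3, k_1) = 0xD2
s_5 = InvRound(s_4, k_0) = 0x17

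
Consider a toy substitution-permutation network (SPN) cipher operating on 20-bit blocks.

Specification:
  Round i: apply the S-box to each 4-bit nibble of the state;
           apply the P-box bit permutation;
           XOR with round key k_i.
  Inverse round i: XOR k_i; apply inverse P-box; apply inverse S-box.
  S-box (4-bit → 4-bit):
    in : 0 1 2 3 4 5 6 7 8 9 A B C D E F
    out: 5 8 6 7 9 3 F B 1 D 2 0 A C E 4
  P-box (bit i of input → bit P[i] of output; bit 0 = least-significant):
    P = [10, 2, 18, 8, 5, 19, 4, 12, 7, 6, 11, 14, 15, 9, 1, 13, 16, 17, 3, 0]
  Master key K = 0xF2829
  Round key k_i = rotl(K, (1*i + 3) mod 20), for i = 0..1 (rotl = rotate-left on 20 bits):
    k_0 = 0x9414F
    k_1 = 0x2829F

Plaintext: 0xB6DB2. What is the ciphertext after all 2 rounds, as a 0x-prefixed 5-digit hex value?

s_0 = plaintext = 0xB6DB2
s_1 = Round(s_0, k_0) = 0xDAB49
s_2 = Round(s_1, k_1) = 0x695B6

0x695B6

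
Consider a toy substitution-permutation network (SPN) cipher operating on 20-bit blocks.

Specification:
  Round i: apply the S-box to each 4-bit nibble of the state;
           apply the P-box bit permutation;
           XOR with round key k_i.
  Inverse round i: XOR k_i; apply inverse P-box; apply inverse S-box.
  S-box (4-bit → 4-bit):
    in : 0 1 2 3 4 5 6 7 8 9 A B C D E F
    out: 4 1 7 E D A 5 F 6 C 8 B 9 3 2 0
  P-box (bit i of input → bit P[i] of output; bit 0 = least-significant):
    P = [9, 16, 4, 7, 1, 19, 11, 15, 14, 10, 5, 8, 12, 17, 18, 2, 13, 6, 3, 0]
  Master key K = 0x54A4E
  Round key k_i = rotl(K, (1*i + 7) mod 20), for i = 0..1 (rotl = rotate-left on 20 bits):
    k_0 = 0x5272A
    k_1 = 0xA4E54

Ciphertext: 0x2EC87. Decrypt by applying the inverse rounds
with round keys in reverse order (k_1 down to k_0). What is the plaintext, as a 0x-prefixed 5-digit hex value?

s_0 = ciphertext = 0x2EC87
s_1 = InvRound(s_0, k_1) = 0xBFFB4
s_2 = InvRound(s_1, k_0) = 0x07179

0x07179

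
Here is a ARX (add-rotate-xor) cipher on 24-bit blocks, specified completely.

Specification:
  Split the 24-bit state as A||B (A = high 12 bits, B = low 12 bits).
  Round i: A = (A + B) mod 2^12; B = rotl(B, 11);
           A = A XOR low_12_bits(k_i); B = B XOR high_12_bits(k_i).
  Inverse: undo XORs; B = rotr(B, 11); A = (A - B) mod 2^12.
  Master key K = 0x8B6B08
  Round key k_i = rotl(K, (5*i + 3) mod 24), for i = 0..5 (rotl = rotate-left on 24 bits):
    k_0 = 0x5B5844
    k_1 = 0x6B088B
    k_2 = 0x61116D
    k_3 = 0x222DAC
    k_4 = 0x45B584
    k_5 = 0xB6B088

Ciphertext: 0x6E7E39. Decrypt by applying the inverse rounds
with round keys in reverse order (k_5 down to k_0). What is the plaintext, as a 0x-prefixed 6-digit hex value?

s_0 = ciphertext = 0x6E7E39
s_1 = InvRound(s_0, k_5) = 0xBCBAA4
s_2 = InvRound(s_1, k_4) = 0x050DFF
s_3 = InvRound(s_2, k_3) = 0xE41FBB
s_4 = InvRound(s_3, k_2) = 0xBD7355
s_5 = InvRound(s_4, k_1) = 0x792BCA
s_6 = InvRound(s_5, k_0) = 0x2D7CFF

0x2D7CFF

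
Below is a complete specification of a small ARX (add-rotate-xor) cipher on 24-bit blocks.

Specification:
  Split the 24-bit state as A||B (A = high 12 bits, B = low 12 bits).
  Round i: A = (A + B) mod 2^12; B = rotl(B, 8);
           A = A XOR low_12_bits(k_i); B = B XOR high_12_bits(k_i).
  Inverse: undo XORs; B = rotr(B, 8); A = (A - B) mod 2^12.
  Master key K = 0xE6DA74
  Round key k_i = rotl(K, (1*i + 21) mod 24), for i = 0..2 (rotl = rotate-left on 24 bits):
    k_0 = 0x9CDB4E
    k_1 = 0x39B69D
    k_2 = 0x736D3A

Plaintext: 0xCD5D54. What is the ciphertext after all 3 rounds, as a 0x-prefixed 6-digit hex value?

s_0 = plaintext = 0xCD5D54
s_1 = Round(s_0, k_0) = 0x167D18
s_2 = Round(s_1, k_1) = 0x8E2B4A
s_3 = Round(s_2, k_2) = 0x916D82

0x916D82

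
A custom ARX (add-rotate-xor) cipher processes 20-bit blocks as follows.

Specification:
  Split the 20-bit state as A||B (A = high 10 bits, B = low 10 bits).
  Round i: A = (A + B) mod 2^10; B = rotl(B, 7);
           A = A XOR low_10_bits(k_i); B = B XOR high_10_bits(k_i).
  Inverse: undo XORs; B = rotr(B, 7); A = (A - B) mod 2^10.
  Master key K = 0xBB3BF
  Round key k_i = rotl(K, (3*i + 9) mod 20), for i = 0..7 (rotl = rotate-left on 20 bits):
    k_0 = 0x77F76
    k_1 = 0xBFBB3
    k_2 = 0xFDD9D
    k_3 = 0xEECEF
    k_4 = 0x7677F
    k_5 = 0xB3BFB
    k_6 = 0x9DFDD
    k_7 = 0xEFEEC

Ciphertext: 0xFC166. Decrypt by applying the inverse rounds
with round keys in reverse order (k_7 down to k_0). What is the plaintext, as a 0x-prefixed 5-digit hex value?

s_0 = ciphertext = 0xFC166
s_1 = InvRound(s_0, k_7) = 0x93ECD
s_2 = InvRound(s_1, k_6) = 0xF05D1
s_3 = InvRound(s_2, k_5) = 0xCF0FE
s_4 = InvRound(s_3, k_4) = 0xC253A
s_5 = InvRound(s_4, k_3) = 0xF640D
s_6 = InvRound(s_5, k_2) = 0x9B7D7
s_7 = InvRound(s_6, k_1) = 0x2514A
s_8 = InvRound(s_7, k_0) = 0xCE4A9

0xCE4A9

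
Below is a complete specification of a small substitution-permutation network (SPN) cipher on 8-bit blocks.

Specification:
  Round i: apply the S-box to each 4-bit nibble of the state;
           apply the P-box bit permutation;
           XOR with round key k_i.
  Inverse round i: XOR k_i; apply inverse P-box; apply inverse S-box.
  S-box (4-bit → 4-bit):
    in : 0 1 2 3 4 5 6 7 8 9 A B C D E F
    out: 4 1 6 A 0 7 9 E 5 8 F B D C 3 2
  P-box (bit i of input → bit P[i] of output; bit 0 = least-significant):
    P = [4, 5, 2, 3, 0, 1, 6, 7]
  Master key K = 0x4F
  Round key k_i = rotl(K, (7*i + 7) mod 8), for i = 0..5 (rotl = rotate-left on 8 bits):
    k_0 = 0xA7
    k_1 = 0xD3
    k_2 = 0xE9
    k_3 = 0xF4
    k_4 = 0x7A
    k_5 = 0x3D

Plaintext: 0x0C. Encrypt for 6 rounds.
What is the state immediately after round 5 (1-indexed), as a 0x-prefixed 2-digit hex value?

0x92

s_0 = plaintext = 0x0C
s_1 = Round(s_0, k_0) = 0xFB
s_2 = Round(s_1, k_1) = 0xE9
s_3 = Round(s_2, k_2) = 0xE2
s_4 = Round(s_3, k_3) = 0xD3
s_5 = Round(s_4, k_4) = 0x92
s_6 = Round(s_5, k_5) = 0x99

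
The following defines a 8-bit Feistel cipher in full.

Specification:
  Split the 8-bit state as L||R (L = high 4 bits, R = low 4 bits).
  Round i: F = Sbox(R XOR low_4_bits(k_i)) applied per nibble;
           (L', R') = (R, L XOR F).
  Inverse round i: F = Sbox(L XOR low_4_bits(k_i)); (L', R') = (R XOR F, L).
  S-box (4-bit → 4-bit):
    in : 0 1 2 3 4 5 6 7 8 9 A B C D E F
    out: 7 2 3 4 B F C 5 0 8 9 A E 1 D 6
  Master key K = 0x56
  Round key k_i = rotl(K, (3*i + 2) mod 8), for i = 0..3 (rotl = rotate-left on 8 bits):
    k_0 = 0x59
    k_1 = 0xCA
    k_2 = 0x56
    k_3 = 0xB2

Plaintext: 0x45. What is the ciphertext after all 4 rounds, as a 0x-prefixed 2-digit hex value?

0x16

s_0 = plaintext = 0x45
s_1 = Round(s_0, k_0) = 0x5A
s_2 = Round(s_1, k_1) = 0xA2
s_3 = Round(s_2, k_2) = 0x21
s_4 = Round(s_3, k_3) = 0x16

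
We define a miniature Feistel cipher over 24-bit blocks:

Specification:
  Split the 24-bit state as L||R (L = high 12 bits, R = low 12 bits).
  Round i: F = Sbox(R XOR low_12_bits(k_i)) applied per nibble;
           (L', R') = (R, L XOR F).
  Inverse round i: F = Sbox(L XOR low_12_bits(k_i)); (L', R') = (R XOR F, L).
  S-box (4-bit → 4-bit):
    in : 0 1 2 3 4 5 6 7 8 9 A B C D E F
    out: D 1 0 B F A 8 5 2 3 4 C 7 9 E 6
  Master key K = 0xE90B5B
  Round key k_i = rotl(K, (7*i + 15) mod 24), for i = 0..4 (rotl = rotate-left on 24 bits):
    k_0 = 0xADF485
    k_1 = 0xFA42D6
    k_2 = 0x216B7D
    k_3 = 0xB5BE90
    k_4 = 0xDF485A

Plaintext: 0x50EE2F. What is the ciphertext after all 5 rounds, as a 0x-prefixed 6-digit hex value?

s_0 = plaintext = 0x50EE2F
s_1 = Round(s_0, k_0) = 0xE2F14A
s_2 = Round(s_1, k_1) = 0x14A518
s_3 = Round(s_2, k_2) = 0x518FC0
s_4 = Round(s_3, k_3) = 0xFC04B5
s_5 = Round(s_4, k_4) = 0x4B5826

0x4B5826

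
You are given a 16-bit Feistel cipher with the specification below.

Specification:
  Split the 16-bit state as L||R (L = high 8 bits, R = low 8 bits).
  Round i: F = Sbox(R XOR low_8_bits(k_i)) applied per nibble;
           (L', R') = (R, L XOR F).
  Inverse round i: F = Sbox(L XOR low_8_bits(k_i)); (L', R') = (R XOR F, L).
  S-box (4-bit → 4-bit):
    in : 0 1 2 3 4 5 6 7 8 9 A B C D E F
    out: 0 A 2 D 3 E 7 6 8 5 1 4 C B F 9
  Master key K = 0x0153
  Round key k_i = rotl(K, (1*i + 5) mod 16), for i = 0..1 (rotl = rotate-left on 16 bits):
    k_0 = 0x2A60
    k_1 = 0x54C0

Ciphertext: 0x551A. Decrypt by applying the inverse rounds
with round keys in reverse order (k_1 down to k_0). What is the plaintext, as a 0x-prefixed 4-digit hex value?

s_0 = ciphertext = 0x551A
s_1 = InvRound(s_0, k_1) = 0x4455
s_2 = InvRound(s_1, k_0) = 0x7644

0x7644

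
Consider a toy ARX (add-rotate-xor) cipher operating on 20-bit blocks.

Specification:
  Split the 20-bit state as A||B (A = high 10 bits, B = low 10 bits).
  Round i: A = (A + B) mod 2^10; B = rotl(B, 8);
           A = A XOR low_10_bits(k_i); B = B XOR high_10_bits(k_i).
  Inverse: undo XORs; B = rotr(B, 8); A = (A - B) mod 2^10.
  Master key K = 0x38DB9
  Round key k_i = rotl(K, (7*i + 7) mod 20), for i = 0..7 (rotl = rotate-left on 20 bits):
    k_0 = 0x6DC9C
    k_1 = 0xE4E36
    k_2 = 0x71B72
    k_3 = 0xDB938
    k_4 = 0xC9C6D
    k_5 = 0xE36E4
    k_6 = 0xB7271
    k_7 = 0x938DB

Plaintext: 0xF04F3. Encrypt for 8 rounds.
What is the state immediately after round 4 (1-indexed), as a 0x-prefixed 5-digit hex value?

s_0 = plaintext = 0xF04F3
s_1 = Round(s_0, k_0) = 0x0A28B
s_2 = Round(s_1, k_1) = 0x21431
s_3 = Round(s_2, k_2) = 0xF10CA
s_4 = Round(s_3, k_3) = 0x6D95C
s_5 = Round(s_4, k_4) = 0xDFF70
s_6 = Round(s_5, k_5) = 0x02F51
s_7 = Round(s_6, k_6) = 0x4B708
s_8 = Round(s_7, k_7) = 0x3BA8C

0x6D95C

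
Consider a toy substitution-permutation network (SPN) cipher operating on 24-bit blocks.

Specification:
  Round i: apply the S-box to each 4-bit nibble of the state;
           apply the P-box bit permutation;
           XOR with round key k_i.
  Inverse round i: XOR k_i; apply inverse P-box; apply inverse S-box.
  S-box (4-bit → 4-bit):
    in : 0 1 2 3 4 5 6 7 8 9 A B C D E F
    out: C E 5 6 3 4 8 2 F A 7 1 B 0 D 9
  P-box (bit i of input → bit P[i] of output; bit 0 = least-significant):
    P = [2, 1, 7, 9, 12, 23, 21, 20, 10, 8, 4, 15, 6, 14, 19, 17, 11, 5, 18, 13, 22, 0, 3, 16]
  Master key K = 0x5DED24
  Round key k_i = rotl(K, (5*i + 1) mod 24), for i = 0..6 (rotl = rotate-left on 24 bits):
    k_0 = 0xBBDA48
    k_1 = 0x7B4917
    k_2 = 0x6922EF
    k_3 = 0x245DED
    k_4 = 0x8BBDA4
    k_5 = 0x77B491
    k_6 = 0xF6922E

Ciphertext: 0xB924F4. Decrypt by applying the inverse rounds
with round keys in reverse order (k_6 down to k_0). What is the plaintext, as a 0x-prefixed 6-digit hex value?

0x9FC4CB

s_0 = ciphertext = 0xB924F4
s_1 = InvRound(s_0, k_6) = 0xE0EEB1
s_2 = InvRound(s_1, k_5) = 0x6A9DC6
s_3 = InvRound(s_2, k_4) = 0xF9BD37
s_4 = InvRound(s_3, k_3) = 0xE0A093
s_5 = InvRound(s_4, k_2) = 0x07207F
s_6 = InvRound(s_5, k_1) = 0x28A70D
s_7 = InvRound(s_6, k_0) = 0x9FC4CB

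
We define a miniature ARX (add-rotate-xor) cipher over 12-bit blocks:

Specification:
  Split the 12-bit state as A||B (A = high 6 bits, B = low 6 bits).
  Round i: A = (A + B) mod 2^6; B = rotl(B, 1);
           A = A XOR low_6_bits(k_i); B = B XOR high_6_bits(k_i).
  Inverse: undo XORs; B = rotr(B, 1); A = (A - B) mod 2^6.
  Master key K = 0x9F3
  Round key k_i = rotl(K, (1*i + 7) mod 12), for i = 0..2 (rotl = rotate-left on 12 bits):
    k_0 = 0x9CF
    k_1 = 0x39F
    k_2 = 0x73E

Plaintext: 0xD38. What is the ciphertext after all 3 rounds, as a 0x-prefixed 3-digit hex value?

s_0 = plaintext = 0xD38
s_1 = Round(s_0, k_0) = 0x8D6
s_2 = Round(s_1, k_1) = 0x9A2
s_3 = Round(s_2, k_2) = 0xD99

0xD99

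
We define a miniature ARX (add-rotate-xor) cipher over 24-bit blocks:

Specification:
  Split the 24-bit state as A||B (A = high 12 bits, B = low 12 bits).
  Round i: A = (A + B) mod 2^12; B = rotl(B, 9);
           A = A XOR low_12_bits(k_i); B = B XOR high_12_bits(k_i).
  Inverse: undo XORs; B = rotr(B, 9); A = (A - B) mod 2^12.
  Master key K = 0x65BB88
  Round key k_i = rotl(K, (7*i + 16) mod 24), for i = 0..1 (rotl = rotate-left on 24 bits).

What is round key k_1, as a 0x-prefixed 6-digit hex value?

K = 0x65BB88
k_0 = rotl(K, (7*0+16) mod 24) = rotl(K, 16) = 0x8865BB
k_1 = rotl(K, (7*1+16) mod 24) = rotl(K, 23) = 0x32DDC4

0x32DDC4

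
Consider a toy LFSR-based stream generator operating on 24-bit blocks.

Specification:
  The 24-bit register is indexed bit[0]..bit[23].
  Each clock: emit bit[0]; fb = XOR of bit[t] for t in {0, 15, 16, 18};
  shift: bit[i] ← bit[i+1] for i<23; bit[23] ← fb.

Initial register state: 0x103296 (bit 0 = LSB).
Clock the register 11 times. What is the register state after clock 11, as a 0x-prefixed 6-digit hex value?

reg_0 = 0x103296
clock 1: out=0, reg = 0x08194B
clock 2: out=1, reg = 0x840CA5
clock 3: out=1, reg = 0x420652
clock 4: out=0, reg = 0x210329
clock 5: out=1, reg = 0x108194
clock 6: out=0, reg = 0x8840CA
clock 7: out=0, reg = 0x442065
clock 8: out=1, reg = 0x221032
clock 9: out=0, reg = 0x110819
clock 10: out=1, reg = 0x08840C
clock 11: out=0, reg = 0x844206

0x844206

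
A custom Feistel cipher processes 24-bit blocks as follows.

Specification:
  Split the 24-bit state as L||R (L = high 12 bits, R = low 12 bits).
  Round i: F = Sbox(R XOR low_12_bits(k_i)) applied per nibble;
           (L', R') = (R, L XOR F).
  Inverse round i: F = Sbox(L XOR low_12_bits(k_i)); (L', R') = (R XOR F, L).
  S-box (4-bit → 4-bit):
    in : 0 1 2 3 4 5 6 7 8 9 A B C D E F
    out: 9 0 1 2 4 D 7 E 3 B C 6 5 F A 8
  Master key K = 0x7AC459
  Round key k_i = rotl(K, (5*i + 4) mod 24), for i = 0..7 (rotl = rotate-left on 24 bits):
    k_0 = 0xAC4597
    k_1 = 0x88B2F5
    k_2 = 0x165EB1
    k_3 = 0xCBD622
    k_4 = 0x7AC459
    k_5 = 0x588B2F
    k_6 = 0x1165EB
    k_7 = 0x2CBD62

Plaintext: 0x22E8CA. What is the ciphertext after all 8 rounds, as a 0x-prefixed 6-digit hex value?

0x43D897

s_0 = plaintext = 0x22E8CA
s_1 = Round(s_0, k_0) = 0x8CADF1
s_2 = Round(s_1, k_1) = 0xDF105E
s_3 = Round(s_2, k_2) = 0x05E759
s_4 = Round(s_3, k_3) = 0x7590B8
s_5 = Round(s_4, k_4) = 0x0B83F9
s_6 = Round(s_5, k_5) = 0x3F934F
s_7 = Round(s_6, k_6) = 0x34F43D
s_8 = Round(s_7, k_7) = 0x43D897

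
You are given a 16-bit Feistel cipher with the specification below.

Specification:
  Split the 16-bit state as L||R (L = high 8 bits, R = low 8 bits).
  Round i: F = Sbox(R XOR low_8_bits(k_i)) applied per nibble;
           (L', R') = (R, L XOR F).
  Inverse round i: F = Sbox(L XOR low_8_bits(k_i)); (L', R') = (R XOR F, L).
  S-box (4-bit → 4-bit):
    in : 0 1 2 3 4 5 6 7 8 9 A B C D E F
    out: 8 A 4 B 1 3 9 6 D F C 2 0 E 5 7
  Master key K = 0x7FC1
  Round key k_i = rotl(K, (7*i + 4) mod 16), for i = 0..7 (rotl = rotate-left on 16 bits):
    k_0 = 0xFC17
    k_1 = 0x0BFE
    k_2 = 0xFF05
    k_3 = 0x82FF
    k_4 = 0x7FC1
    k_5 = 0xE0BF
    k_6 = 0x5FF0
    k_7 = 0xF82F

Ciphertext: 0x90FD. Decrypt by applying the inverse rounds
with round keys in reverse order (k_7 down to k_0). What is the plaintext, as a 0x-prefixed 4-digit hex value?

0x0A28

s_0 = ciphertext = 0x90FD
s_1 = InvRound(s_0, k_7) = 0xDA90
s_2 = InvRound(s_1, k_6) = 0xDCDA
s_3 = InvRound(s_2, k_5) = 0x41DC
s_4 = InvRound(s_3, k_4) = 0x0441
s_5 = InvRound(s_4, k_3) = 0x3304
s_6 = InvRound(s_5, k_2) = 0xBD33
s_7 = InvRound(s_6, k_1) = 0x28BD
s_8 = InvRound(s_7, k_0) = 0x0A28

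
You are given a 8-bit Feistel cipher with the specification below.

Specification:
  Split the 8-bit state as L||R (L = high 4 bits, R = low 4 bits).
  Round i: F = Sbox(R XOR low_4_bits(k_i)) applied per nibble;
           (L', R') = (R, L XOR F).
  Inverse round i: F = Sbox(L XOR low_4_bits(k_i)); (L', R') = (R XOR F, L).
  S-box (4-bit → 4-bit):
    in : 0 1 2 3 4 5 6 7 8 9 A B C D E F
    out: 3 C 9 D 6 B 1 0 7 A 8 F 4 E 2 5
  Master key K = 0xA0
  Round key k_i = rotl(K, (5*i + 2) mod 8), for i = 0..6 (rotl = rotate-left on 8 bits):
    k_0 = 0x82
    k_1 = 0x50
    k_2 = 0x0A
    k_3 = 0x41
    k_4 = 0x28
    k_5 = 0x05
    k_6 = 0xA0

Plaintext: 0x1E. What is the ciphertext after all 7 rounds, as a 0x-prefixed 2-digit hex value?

0x31

s_0 = plaintext = 0x1E
s_1 = Round(s_0, k_0) = 0xE5
s_2 = Round(s_1, k_1) = 0x55
s_3 = Round(s_2, k_2) = 0x50
s_4 = Round(s_3, k_3) = 0x09
s_5 = Round(s_4, k_4) = 0x9C
s_6 = Round(s_5, k_5) = 0xC3
s_7 = Round(s_6, k_6) = 0x31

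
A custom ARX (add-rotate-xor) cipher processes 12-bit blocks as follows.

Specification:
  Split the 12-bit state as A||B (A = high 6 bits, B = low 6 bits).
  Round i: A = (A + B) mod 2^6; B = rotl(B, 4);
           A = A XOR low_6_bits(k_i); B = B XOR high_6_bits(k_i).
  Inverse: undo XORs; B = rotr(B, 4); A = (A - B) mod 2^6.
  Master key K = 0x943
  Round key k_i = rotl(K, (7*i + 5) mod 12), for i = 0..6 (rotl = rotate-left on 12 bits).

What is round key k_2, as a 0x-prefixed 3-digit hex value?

0x1CA

K = 0x943
k_0 = rotl(K, (7*0+5) mod 12) = rotl(K, 5) = 0x872
k_1 = rotl(K, (7*1+5) mod 12) = rotl(K, 0) = 0x943
k_2 = rotl(K, (7*2+5) mod 12) = rotl(K, 7) = 0x1CA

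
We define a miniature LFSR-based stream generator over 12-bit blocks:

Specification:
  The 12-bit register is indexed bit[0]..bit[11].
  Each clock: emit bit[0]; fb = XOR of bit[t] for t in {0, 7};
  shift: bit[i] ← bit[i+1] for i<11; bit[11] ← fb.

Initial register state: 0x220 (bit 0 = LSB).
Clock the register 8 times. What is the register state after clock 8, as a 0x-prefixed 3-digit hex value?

0xA42

reg_0 = 0x220
clock 1: out=0, reg = 0x110
clock 2: out=0, reg = 0x088
clock 3: out=0, reg = 0x844
clock 4: out=0, reg = 0x422
clock 5: out=0, reg = 0x211
clock 6: out=1, reg = 0x908
clock 7: out=0, reg = 0x484
clock 8: out=0, reg = 0xA42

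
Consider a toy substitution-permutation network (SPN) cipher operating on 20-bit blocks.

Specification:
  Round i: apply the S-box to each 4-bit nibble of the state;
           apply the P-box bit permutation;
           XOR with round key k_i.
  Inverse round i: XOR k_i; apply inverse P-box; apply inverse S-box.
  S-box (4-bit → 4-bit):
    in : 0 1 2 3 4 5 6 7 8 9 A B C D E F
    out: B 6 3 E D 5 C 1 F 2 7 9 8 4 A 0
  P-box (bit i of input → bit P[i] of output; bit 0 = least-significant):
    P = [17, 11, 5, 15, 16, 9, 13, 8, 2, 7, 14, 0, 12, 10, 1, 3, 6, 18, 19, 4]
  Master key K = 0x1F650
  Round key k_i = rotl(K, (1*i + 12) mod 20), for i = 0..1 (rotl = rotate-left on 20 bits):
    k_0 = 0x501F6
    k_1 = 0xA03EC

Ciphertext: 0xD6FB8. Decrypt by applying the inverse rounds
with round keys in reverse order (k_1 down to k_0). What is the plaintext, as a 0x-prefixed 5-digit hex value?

s_0 = ciphertext = 0xD6FB8
s_1 = InvRound(s_0, k_1) = 0x09552
s_2 = InvRound(s_1, k_0) = 0x92276

0x92276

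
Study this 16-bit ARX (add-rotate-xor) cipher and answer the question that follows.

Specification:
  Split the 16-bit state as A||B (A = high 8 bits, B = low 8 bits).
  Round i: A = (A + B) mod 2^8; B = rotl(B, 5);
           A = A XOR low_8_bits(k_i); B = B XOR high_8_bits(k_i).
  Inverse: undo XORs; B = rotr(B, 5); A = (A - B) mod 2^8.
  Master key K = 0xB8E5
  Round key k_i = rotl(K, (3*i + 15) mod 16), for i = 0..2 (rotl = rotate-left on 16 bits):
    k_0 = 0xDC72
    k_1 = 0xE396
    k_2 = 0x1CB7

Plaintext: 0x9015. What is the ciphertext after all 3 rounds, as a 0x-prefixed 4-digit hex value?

0x5899

s_0 = plaintext = 0x9015
s_1 = Round(s_0, k_0) = 0xD77E
s_2 = Round(s_1, k_1) = 0xC32C
s_3 = Round(s_2, k_2) = 0x5899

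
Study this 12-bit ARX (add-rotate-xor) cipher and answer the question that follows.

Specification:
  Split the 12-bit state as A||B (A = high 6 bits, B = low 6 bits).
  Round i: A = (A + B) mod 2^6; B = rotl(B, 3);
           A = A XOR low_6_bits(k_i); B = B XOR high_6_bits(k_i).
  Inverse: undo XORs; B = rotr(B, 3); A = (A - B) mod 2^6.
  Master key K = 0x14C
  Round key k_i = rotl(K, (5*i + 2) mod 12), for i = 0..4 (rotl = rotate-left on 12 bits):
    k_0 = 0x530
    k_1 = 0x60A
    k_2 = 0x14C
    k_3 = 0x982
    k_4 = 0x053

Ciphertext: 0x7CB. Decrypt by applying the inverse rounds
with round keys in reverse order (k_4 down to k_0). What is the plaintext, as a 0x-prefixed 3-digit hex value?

s_0 = ciphertext = 0x7CB
s_1 = InvRound(s_0, k_4) = 0xED1
s_2 = InvRound(s_1, k_3) = 0xEFE
s_3 = InvRound(s_2, k_2) = 0x61F
s_4 = InvRound(s_3, k_1) = 0x6B8
s_5 = InvRound(s_4, k_0) = 0x165

0x165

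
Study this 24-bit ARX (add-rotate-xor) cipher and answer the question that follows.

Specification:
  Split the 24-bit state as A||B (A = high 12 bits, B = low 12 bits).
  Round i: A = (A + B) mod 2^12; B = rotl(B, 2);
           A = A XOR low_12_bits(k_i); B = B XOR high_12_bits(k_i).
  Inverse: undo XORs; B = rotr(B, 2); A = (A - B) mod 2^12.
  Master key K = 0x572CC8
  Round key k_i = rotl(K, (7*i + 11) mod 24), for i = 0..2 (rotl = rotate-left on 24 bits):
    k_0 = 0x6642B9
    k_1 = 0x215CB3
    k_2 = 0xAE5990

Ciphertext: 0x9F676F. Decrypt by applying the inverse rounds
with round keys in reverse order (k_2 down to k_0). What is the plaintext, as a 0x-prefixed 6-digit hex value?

0x3D560E

s_0 = ciphertext = 0x9F676F
s_1 = InvRound(s_0, k_2) = 0x504B62
s_2 = InvRound(s_1, k_1) = 0xB5AE5D
s_3 = InvRound(s_2, k_0) = 0x3D560E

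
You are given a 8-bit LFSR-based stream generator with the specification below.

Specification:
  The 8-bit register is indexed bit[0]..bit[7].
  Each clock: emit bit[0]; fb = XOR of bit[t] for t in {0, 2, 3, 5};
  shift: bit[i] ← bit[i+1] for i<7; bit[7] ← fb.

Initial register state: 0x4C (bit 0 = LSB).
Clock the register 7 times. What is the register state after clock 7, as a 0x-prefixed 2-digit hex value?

0xE8

reg_0 = 0x4C
clock 1: out=0, reg = 0x26
clock 2: out=0, reg = 0x13
clock 3: out=1, reg = 0x89
clock 4: out=1, reg = 0x44
clock 5: out=0, reg = 0xA2
clock 6: out=0, reg = 0xD1
clock 7: out=1, reg = 0xE8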